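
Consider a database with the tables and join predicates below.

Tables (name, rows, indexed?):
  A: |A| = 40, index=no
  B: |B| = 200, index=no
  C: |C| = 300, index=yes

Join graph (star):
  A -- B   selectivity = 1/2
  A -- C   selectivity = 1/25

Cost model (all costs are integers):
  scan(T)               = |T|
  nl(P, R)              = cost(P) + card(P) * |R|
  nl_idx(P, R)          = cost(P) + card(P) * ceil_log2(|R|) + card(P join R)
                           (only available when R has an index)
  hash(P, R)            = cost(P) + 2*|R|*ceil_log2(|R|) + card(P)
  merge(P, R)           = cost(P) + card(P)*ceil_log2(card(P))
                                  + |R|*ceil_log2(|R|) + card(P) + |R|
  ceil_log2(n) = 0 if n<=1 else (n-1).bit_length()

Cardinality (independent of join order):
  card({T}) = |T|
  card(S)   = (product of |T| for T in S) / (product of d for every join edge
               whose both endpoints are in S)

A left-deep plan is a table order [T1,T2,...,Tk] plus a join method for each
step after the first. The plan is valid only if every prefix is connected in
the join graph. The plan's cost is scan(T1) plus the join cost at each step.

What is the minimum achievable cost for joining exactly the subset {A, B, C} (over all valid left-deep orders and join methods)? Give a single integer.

Selinger DP over subsets of {A,B,C}:
  {A}: scan cost=40, card=40
  {B}: scan cost=200, card=200
  {C}: scan cost=300, card=300
  {AB}: card=4000; try (A,hash)→880, (B,merge)→2120, (A,merge)→2280, (B,hash)→3280, (B,nl)→8040, (A,nl)→8200; best=880 via (A,hash)
  {AC}: card=480; try (C,nl_idx)→880, (A,hash)→1080, (C,merge)→3320, (A,merge)→3580, (C,hash)→5480, (C,nl)→12040 …(+1); best=880 via (C,nl_idx)
  {ABC}: card=48000; try (B,hash)→4560, (B,merge)→7480, (C,hash)→10280, (C,merge)→55880, (C,nl_idx)→84880, (B,nl)→96880 …(+1); best=4560 via (B,hash)

4560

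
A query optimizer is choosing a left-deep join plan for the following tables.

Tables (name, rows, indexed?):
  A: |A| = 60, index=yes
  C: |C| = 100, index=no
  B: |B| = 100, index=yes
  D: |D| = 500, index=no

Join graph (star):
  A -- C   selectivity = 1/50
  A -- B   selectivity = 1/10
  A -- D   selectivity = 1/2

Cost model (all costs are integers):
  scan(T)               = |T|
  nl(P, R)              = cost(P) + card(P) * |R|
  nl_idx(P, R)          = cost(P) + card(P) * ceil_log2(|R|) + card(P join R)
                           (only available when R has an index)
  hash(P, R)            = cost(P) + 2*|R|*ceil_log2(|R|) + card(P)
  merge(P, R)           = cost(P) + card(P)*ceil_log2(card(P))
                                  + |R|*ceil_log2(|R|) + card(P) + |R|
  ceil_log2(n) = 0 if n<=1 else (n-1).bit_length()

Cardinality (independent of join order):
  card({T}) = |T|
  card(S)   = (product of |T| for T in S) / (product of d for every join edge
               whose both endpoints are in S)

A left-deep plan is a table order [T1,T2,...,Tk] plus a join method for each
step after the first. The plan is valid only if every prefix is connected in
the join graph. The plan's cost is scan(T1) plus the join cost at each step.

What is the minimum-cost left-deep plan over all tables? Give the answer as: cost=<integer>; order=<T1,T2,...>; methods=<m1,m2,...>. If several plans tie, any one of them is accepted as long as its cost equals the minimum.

Selinger DP (subsets sized 1..n):
  {A}: scan cost=60, card=60
  {C}: scan cost=100, card=100
  {B}: scan cost=100, card=100
  {D}: scan cost=500, card=500
  {AC}: card=120; try (A,nl_idx)→820, (A,hash)→920, (C,merge)→1280, (A,merge)→1320, (C,hash)→1520, (C,nl)→6060 …(+1); best=820 via (A,nl_idx)
  {AB}: card=600; try (A,hash)→920, (B,nl_idx)→1080, (B,merge)→1280, (A,nl_idx)→1300, (A,merge)→1320, (B,hash)→1520 …(+2); best=920 via (A,hash)
  {AD}: card=15000; try (A,hash)→1720, (D,merge)→5480, (A,merge)→5920, (D,hash)→9120, (A,nl_idx)→18500, (D,nl)→30060 …(+1); best=1720 via (A,hash)
  {ABC}: card=1200; try (B,hash)→2340, (B,merge)→2580, (B,nl_idx)→2860, (C,hash)→2920, (C,merge)→8320, (B,nl)→12820 …(+1); best=2340 via (B,hash)
  {ACD}: card=30000; try (D,merge)→6780, (D,hash)→9940, (C,hash)→18120, (D,nl)→60820, (C,merge)→227520, (C,nl)→1501720; best=6780 via (D,merge)
  {ABD}: card=150000; try (D,hash)→10520, (D,merge)→12520, (B,hash)→18120, (B,merge)→227520, (B,nl_idx)→256720, (D,nl)→300920 …(+1); best=10520 via (D,hash)
  {ABCD}: card=300000; try (D,hash)→12540, (D,merge)→21740, (B,hash)→38180, (C,hash)→161920, (B,merge)→487580, (B,nl_idx)→516780 …(+4); best=12540 via (D,hash)

cost=12540; order=C,A,B,D; methods=nl_idx,hash,hash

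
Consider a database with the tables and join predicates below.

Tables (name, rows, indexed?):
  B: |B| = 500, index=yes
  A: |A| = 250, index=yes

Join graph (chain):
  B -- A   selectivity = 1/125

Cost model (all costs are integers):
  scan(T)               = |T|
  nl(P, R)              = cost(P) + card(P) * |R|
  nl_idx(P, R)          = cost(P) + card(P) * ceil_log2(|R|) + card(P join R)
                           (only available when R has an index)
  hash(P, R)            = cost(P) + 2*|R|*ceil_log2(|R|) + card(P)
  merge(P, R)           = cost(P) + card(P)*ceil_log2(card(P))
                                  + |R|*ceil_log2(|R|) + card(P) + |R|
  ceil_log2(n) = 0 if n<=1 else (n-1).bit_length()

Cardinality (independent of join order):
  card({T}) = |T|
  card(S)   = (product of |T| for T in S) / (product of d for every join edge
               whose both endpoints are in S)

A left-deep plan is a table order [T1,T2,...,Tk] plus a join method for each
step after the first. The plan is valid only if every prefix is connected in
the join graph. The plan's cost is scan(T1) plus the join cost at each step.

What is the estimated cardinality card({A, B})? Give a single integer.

Tables in S: A(250), B(500)
Edges inside S: B-A(d=125)
numerator = 250 * 500 = 125000
denominator = 125 = 125
card(S) = 125000 / 125 = 1000

1000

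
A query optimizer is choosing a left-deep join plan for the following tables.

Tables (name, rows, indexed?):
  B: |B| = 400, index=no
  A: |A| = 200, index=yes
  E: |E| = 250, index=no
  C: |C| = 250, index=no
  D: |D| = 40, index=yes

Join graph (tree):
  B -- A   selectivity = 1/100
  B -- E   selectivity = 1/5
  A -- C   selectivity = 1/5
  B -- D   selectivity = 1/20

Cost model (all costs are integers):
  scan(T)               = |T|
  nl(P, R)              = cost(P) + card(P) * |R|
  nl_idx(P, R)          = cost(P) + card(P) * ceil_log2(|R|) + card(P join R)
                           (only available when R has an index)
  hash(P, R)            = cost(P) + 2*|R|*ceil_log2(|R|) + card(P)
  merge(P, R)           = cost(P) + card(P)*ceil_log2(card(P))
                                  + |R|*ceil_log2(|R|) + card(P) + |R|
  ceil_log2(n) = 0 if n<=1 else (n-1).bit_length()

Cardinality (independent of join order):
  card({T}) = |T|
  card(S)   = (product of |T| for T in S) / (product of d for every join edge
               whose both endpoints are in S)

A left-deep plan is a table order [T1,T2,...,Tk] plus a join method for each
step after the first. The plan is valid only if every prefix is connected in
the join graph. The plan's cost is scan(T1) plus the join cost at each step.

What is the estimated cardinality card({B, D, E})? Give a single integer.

40000

Tables in S: B(400), D(40), E(250)
Edges inside S: B-E(d=5), B-D(d=20)
numerator = 400 * 40 * 250 = 4000000
denominator = 5 * 20 = 100
card(S) = 4000000 / 100 = 40000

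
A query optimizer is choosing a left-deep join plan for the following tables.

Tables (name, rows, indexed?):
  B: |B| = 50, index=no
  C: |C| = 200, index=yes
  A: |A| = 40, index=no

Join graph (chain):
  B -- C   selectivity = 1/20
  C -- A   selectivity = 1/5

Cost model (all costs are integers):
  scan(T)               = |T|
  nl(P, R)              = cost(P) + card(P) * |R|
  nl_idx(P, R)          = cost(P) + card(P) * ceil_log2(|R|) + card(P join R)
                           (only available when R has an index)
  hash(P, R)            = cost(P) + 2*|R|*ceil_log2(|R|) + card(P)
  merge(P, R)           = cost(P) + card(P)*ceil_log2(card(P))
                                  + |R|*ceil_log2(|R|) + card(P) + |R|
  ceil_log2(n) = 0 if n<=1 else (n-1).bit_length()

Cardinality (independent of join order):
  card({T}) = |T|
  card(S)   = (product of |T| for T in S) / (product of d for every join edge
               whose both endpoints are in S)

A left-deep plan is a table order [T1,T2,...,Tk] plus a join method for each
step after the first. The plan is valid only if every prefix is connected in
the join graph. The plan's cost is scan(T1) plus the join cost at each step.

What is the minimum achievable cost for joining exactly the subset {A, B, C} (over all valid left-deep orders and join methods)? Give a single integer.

1930

Selinger DP over subsets of {A,B,C}:
  {B}: scan cost=50, card=50
  {C}: scan cost=200, card=200
  {A}: scan cost=40, card=40
  {BC}: card=500; try (C,nl_idx)→950, (B,hash)→1000, (C,merge)→2200, (B,merge)→2350, (C,hash)→3300, (C,nl)→10050 …(+1); best=950 via (C,nl_idx)
  {AC}: card=1600; try (A,hash)→880, (C,nl_idx)→1960, (C,merge)→2120, (A,merge)→2280, (C,hash)→3280, (C,nl)→8040 …(+1); best=880 via (A,hash)
  {ABC}: card=4000; try (A,hash)→1930, (B,hash)→3080, (A,merge)→6230, (B,merge)→20430, (A,nl)→20950, (B,nl)→80880; best=1930 via (A,hash)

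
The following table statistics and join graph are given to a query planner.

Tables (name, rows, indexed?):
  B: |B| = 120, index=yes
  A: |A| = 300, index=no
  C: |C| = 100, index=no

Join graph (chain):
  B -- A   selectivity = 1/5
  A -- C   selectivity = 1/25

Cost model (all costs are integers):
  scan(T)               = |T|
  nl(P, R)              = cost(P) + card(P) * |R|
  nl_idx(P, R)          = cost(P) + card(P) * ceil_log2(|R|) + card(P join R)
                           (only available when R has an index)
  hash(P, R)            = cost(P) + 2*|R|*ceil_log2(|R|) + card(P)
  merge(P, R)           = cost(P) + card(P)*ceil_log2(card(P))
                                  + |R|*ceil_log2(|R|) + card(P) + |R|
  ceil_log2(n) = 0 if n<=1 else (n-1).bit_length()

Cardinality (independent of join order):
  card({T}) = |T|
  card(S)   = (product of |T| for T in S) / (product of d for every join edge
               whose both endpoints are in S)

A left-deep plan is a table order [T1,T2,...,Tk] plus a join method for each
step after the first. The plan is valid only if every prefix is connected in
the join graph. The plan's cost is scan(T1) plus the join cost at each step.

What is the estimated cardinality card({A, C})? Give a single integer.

Tables in S: A(300), C(100)
Edges inside S: A-C(d=25)
numerator = 300 * 100 = 30000
denominator = 25 = 25
card(S) = 30000 / 25 = 1200

1200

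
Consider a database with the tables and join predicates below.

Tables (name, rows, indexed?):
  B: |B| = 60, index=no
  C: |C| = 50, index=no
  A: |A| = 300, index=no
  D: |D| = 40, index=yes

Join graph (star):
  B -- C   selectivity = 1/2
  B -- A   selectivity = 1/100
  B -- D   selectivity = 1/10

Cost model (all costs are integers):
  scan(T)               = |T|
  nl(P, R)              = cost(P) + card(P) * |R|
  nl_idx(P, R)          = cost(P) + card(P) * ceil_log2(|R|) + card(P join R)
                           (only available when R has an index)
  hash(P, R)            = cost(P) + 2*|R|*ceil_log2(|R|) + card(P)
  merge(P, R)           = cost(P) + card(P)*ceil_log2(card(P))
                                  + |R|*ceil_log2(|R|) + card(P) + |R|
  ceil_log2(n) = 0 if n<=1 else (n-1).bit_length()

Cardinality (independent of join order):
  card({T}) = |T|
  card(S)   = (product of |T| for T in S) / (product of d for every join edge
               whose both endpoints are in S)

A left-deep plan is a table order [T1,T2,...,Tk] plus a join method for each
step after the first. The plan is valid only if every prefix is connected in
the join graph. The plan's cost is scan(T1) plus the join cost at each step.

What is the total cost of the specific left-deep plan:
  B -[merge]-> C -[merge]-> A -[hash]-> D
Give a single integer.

step 1: scan B: cost=60, card=60
step 2: join C via merge
    card(P join C) = 60*50/(2) = 1500
    cost = 60 + 60*6 + 50*6 + 60 + 50 = 830
step 3: join A via merge
    card(P join A) = 1500*300/(100) = 4500
    cost = 830 + 1500*11 + 300*9 + 1500 + 300 = 21830
step 4: join D via hash
    card(P join D) = 4500*40/(10) = 18000
    cost = 21830 + 2*40*6 + 4500 = 26810

26810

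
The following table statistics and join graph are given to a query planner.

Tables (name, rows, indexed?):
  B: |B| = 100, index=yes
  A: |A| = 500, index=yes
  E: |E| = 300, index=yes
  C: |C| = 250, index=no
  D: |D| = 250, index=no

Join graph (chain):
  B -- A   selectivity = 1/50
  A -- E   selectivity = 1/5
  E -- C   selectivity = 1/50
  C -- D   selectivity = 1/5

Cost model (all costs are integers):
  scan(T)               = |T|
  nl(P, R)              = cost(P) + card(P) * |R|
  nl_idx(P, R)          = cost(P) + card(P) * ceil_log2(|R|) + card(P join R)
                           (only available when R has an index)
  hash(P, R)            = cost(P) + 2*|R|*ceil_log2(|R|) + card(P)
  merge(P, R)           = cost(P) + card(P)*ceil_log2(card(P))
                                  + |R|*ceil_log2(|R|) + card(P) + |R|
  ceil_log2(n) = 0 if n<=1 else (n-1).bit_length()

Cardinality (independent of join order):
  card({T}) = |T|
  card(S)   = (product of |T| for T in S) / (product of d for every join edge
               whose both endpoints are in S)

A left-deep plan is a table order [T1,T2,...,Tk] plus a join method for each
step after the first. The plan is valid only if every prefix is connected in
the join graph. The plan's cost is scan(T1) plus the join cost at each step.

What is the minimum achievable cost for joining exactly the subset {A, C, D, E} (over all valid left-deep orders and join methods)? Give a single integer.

93500

Selinger DP over subsets of {A,C,D,E}:
  {A}: scan cost=500, card=500
  {E}: scan cost=300, card=300
  {C}: scan cost=250, card=250
  {D}: scan cost=250, card=250
  {AE}: card=30000; try (E,hash)→6400, (A,merge)→8300, (E,merge)→8500, (A,hash)→9600, (A,nl_idx)→33000, (E,nl_idx)→35000 …(+2); best=6400 via (E,hash)
  {CE}: card=1500; try (E,nl_idx)→4000, (C,hash)→4600, (E,merge)→5500, (C,merge)→5550, (E,hash)→5900, (E,nl)→75250 …(+1); best=4000 via (E,nl_idx)
  {CD}: card=12500; try (D,hash)→4500, (C,hash)→4500, (D,merge)→4750, (C,merge)→4750, (D,nl)→62750, (C,nl)→62750; best=4500 via (D,hash)
  {ACE}: card=150000; try (A,hash)→14500, (A,merge)→27000, (C,hash)→40400, (A,nl_idx)→167500, (C,merge)→488650, (A,nl)→754000 …(+1); best=14500 via (A,hash)
  {CDE}: card=75000; try (D,hash)→9500, (E,hash)→22400, (D,merge)→24250, (E,nl_idx)→192000, (E,merge)→195000, (D,nl)→379000 …(+1); best=9500 via (D,hash)
  {ACDE}: card=7500000; try (A,hash)→93500, (D,hash)→168500, (A,merge)→1364500, (D,merge)→2866750, (A,nl_idx)→8184500, (A,nl)→37509500 …(+1); best=93500 via (A,hash)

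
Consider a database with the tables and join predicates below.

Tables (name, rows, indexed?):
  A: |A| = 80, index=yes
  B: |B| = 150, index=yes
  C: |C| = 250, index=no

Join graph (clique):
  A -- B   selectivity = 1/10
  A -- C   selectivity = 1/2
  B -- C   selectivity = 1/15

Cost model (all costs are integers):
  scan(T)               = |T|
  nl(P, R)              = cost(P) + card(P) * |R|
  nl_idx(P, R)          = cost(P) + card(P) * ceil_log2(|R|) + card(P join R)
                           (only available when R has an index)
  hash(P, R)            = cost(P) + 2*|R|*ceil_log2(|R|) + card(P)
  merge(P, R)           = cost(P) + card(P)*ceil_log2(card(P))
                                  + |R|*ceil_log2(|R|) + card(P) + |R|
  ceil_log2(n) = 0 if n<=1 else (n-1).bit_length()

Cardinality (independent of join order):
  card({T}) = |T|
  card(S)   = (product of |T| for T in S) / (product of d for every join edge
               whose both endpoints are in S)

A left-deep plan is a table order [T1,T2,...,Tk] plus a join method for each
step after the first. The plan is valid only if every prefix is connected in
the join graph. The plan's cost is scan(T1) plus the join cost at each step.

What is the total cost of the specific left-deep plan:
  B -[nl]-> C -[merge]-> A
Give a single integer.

70790

step 1: scan B: cost=150, card=150
step 2: join C via nl
    card(P join C) = 150*250/(15) = 2500
    cost = 150 + 150*250 = 37650
step 3: join A via merge
    card(P join A) = 2500*80/(10*2) = 10000
    cost = 37650 + 2500*12 + 80*7 + 2500 + 80 = 70790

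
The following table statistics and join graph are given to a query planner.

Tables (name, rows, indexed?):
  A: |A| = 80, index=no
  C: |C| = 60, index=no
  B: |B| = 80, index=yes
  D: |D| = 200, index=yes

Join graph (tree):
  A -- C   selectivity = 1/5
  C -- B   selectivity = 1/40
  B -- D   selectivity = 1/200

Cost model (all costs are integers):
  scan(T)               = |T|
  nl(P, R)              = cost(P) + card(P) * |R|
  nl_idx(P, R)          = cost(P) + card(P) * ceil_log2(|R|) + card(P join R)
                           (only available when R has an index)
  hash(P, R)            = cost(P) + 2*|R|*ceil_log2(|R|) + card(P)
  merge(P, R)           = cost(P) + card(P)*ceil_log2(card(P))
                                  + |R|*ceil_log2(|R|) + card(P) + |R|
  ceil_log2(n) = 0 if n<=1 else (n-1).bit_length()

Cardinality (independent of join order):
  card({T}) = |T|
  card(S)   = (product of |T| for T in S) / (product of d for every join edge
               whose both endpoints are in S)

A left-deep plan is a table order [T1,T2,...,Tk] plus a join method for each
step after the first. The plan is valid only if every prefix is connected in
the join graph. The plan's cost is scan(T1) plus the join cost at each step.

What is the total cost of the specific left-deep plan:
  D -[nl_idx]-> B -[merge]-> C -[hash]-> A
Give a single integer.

step 1: scan D: cost=200, card=200
step 2: join B via nl_idx
    card(P join B) = 200*80/(200) = 80
    cost = 200 + 200*7 + 80 = 1680
step 3: join C via merge
    card(P join C) = 80*60/(40) = 120
    cost = 1680 + 80*7 + 60*6 + 80 + 60 = 2740
step 4: join A via hash
    card(P join A) = 120*80/(5) = 1920
    cost = 2740 + 2*80*7 + 120 = 3980

3980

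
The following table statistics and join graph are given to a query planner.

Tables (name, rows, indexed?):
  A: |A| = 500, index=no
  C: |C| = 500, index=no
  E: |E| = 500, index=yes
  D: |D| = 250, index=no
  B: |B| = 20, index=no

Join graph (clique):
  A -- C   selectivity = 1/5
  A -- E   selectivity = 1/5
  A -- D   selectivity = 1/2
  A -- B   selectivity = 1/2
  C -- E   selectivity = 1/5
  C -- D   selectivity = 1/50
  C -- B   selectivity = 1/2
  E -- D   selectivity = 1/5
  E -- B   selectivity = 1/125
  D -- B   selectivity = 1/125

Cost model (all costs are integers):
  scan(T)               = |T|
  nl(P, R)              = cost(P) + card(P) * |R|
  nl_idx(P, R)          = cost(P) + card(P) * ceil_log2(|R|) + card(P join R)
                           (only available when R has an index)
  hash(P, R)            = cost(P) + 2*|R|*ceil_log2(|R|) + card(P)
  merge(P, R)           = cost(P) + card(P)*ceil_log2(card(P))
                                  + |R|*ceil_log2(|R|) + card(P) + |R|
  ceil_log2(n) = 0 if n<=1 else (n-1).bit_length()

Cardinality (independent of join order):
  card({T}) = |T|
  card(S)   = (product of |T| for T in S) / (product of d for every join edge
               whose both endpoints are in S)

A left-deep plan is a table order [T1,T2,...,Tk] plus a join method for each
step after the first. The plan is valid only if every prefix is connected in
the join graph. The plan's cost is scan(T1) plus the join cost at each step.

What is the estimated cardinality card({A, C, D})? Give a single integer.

Tables in S: A(500), C(500), D(250)
Edges inside S: A-C(d=5), A-D(d=2), C-D(d=50)
numerator = 500 * 500 * 250 = 62500000
denominator = 5 * 2 * 50 = 500
card(S) = 62500000 / 500 = 125000

125000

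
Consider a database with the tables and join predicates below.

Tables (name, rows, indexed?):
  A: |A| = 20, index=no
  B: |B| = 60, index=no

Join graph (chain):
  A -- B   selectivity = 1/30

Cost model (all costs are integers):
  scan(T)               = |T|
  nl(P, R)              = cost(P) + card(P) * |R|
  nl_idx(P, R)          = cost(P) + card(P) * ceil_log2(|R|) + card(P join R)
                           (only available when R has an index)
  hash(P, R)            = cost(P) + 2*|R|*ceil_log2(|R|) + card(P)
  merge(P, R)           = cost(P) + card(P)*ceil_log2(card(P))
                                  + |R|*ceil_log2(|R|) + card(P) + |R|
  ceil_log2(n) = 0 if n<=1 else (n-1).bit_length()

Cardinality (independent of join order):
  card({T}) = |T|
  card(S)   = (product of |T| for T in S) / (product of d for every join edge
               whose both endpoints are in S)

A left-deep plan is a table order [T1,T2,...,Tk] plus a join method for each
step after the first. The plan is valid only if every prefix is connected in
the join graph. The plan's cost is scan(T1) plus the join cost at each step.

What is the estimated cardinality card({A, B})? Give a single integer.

Tables in S: A(20), B(60)
Edges inside S: A-B(d=30)
numerator = 20 * 60 = 1200
denominator = 30 = 30
card(S) = 1200 / 30 = 40

40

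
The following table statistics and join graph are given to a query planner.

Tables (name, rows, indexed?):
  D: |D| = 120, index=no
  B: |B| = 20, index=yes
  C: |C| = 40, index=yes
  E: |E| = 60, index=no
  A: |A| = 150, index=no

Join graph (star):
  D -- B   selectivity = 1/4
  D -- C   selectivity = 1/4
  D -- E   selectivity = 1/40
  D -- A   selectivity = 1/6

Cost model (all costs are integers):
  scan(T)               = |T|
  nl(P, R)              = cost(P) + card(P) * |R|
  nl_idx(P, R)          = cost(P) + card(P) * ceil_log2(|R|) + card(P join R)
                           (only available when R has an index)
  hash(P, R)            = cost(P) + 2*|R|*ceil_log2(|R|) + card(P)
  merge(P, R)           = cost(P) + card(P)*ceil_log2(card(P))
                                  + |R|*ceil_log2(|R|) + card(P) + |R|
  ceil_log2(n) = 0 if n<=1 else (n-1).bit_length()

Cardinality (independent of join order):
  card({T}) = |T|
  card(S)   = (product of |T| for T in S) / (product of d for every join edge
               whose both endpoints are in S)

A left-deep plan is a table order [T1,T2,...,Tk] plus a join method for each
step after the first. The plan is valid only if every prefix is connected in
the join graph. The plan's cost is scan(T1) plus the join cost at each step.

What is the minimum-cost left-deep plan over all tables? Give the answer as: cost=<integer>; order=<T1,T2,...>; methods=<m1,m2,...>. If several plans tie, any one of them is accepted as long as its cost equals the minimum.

Selinger DP (subsets sized 1..n):
  {D}: scan cost=120, card=120
  {B}: scan cost=20, card=20
  {C}: scan cost=40, card=40
  {E}: scan cost=60, card=60
  {A}: scan cost=150, card=150
  {BD}: card=600; try (B,hash)→440, (D,merge)→1100, (B,merge)→1200, (B,nl_idx)→1320, (D,hash)→1720, (D,nl)→2420 …(+1); best=440 via (B,hash)
  {CD}: card=1200; try (C,hash)→720, (D,merge)→1280, (C,merge)→1360, (D,hash)→1760, (C,nl_idx)→2040, (D,nl)→4840 …(+1); best=720 via (C,hash)
  {DE}: card=180; try (E,hash)→960, (D,merge)→1440, (E,merge)→1500, (D,hash)→1800, (D,nl)→7260, (E,nl)→7320; best=960 via (E,hash)
  {AD}: card=3000; try (D,hash)→1980, (A,merge)→2430, (D,merge)→2460, (A,hash)→2640, (A,nl)→18120, (D,nl)→18150; best=1980 via (D,hash)
  {BCD}: card=6000; try (C,hash)→1520, (B,hash)→2120, (C,merge)→7320, (C,nl_idx)→10040, (B,nl_idx)→12720, (B,merge)→15240 …(+2); best=1520 via (C,hash)
  {BDE}: card=900; try (B,hash)→1340, (E,hash)→1760, (B,merge)→2700, (B,nl_idx)→2760, (B,nl)→4560, (E,merge)→7460 …(+1); best=1340 via (B,hash)
  {ABD}: card=15000; try (A,hash)→3440, (B,hash)→5180, (A,merge)→8390, (B,nl_idx)→31980, (B,merge)→41100, (B,nl)→61980 …(+1); best=3440 via (A,hash)
  {CDE}: card=1800; try (C,hash)→1620, (E,hash)→2640, (C,merge)→2860, (C,nl_idx)→3840, (C,nl)→8160, (E,merge)→15540 …(+1); best=1620 via (C,hash)
  {ACD}: card=30000; try (A,hash)→4320, (C,hash)→5460, (A,merge)→16470, (C,merge)→41260, (C,nl_idx)→49980, (C,nl)→121980 …(+1); best=4320 via (A,hash)
  {ADE}: card=4500; try (A,hash)→3540, (A,merge)→3930, (E,hash)→5700, (A,nl)→27960, (E,merge)→41400, (E,nl)→181980; best=3540 via (A,hash)
  {BCDE}: card=9000; try (C,hash)→2720, (B,hash)→3620, (E,hash)→8240, (C,merge)→11520, (C,nl_idx)→15740, (B,nl_idx)→19620 …(+5); best=2720 via (C,hash)
  {ABCD}: card=150000; try (A,hash)→9920, (C,hash)→18920, (B,hash)→34520, (A,merge)→86870, (C,merge)→228720, (C,nl_idx)→243440 …(+5); best=9920 via (A,hash)
  {ABDE}: card=22500; try (A,hash)→4640, (B,hash)→8240, (A,merge)→12590, (E,hash)→19160, (B,nl_idx)→48540, (B,merge)→66660 …(+4); best=4640 via (A,hash)
  {ACDE}: card=45000; try (A,hash)→5820, (C,hash)→8520, (A,merge)→24570, (E,hash)→35040, (C,merge)→66820, (C,nl_idx)→75540 …(+4); best=5820 via (A,hash)
  {ABCDE}: card=225000; try (A,hash)→14120, (C,hash)→27620, (B,hash)→51020, (A,merge)→139070, (E,hash)→160640, (C,nl_idx)→364640 …(+8); best=14120 via (A,hash)

cost=14120; order=D,E,B,C,A; methods=hash,hash,hash,hash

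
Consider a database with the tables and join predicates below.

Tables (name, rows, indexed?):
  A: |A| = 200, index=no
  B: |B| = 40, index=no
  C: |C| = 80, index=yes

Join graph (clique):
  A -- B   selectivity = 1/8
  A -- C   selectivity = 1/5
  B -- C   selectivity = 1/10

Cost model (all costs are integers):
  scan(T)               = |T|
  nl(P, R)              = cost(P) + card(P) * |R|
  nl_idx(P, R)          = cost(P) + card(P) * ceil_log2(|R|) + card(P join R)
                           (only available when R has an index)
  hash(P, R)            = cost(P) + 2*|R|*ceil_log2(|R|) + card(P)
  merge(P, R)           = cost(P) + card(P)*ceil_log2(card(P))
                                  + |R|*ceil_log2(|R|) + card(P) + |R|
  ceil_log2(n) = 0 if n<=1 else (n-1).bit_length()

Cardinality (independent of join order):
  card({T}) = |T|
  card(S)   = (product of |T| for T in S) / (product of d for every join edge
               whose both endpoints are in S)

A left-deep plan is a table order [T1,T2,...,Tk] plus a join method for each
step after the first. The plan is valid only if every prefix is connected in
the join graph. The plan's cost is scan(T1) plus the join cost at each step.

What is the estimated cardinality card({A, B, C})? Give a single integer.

1600

Tables in S: A(200), B(40), C(80)
Edges inside S: A-B(d=8), A-C(d=5), B-C(d=10)
numerator = 200 * 40 * 80 = 640000
denominator = 8 * 5 * 10 = 400
card(S) = 640000 / 400 = 1600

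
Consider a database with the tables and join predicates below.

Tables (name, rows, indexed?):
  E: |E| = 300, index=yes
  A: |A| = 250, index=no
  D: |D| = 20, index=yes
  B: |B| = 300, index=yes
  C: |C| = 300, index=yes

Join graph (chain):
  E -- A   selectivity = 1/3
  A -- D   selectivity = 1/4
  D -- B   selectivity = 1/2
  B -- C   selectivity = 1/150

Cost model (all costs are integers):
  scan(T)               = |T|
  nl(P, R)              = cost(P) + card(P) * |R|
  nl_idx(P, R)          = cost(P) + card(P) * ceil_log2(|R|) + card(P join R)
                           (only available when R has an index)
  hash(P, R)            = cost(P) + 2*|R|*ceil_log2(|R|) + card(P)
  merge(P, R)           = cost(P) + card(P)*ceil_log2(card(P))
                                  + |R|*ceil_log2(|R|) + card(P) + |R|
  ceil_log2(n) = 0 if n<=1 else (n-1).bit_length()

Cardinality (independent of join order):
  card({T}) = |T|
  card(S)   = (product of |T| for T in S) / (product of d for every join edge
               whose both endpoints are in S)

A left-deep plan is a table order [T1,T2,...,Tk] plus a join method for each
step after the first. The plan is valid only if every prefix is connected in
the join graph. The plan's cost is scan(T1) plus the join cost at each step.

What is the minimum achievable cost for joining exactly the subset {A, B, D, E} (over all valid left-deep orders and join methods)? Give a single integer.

137750

Selinger DP over subsets of {A,B,D,E}:
  {E}: scan cost=300, card=300
  {A}: scan cost=250, card=250
  {D}: scan cost=20, card=20
  {B}: scan cost=300, card=300
  {AE}: card=25000; try (A,hash)→4600, (E,merge)→5500, (A,merge)→5550, (E,hash)→5900, (E,nl_idx)→27500, (E,nl)→75250 …(+1); best=4600 via (A,hash)
  {AD}: card=1250; try (D,hash)→700, (A,merge)→2390, (D,merge)→2620, (D,nl_idx)→2750, (A,hash)→4040, (A,nl)→5020 …(+1); best=700 via (D,hash)
  {BD}: card=3000; try (D,hash)→800, (B,merge)→3140, (B,nl_idx)→3200, (D,merge)→3420, (D,nl_idx)→4800, (B,hash)→5440 …(+2); best=800 via (D,hash)
  {ADE}: card=125000; try (E,hash)→7350, (E,merge)→18700, (D,hash)→29800, (E,nl_idx)→136950, (D,nl_idx)→254600, (E,nl)→375700 …(+2); best=7350 via (E,hash)
  {ABD}: card=187500; try (B,hash)→7350, (A,hash)→7800, (B,merge)→18700, (A,merge)→42050, (B,nl_idx)→199450, (B,nl)→375700 …(+1); best=7350 via (B,hash)
  {ABDE}: card=18750000; try (B,hash)→137750, (E,hash)→200250, (B,merge)→2260350, (E,merge)→3572850, (B,nl_idx)→19882350, (E,nl_idx)→20444850 …(+2); best=137750 via (B,hash)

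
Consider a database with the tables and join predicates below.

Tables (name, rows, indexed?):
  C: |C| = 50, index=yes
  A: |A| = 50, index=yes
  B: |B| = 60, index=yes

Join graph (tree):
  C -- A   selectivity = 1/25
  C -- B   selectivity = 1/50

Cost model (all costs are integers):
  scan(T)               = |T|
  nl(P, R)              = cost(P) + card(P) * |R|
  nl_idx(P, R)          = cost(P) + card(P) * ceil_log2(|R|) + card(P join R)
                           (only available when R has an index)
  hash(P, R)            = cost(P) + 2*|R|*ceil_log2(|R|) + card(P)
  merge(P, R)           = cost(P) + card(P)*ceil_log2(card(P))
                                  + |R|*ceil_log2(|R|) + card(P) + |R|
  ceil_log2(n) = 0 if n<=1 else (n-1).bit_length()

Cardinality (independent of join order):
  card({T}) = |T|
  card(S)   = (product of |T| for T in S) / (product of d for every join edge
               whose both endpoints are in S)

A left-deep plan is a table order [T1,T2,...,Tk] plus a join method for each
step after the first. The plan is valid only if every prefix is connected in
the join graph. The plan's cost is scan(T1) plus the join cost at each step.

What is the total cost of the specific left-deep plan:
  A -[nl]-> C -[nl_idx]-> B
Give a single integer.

3270

step 1: scan A: cost=50, card=50
step 2: join C via nl
    card(P join C) = 50*50/(25) = 100
    cost = 50 + 50*50 = 2550
step 3: join B via nl_idx
    card(P join B) = 100*60/(50) = 120
    cost = 2550 + 100*6 + 120 = 3270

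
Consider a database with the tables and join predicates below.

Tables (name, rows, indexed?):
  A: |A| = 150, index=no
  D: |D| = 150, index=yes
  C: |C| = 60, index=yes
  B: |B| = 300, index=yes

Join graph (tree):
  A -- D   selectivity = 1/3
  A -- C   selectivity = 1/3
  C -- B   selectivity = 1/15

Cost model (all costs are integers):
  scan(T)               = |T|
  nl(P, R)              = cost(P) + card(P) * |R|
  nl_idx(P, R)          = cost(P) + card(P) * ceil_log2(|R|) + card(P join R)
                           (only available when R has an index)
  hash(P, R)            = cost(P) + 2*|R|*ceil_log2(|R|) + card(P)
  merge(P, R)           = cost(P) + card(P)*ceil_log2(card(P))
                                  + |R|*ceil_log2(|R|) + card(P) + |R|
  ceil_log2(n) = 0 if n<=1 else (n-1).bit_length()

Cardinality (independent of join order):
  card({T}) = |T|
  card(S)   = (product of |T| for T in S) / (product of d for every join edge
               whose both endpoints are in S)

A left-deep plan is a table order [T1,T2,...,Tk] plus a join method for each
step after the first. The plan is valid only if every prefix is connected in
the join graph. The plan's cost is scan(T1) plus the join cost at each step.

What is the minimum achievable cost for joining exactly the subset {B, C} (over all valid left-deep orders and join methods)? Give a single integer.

Selinger DP over subsets of {B,C}:
  {C}: scan cost=60, card=60
  {B}: scan cost=300, card=300
  {BC}: card=1200; try (C,hash)→1320, (B,nl_idx)→1800, (C,nl_idx)→3300, (B,merge)→3480, (C,merge)→3720, (B,hash)→5520 …(+2); best=1320 via (C,hash)

1320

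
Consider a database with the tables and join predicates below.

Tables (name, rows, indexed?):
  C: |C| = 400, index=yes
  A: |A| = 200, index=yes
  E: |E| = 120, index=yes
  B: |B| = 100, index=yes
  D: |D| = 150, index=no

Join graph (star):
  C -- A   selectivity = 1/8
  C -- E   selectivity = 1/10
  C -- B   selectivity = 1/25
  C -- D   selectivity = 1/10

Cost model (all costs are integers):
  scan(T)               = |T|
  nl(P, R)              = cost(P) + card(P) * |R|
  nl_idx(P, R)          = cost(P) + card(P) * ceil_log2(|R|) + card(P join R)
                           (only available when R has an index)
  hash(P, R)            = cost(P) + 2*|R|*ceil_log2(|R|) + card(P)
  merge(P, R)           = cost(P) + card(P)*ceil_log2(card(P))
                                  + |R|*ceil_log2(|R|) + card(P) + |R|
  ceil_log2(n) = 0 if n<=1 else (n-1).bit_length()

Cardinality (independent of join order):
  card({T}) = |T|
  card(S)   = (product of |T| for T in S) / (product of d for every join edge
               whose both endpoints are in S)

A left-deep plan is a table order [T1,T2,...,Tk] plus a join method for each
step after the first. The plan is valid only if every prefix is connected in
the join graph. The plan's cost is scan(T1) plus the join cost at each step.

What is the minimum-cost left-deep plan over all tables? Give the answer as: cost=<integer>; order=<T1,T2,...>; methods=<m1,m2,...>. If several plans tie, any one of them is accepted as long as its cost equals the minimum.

Selinger DP (subsets sized 1..n):
  {C}: scan cost=400, card=400
  {A}: scan cost=200, card=200
  {E}: scan cost=120, card=120
  {B}: scan cost=100, card=100
  {D}: scan cost=150, card=150
  {AC}: card=10000; try (A,hash)→4000, (C,merge)→6000, (A,merge)→6200, (C,hash)→7600, (C,nl_idx)→12000, (A,nl_idx)→13600 …(+2); best=4000 via (A,hash)
  {CE}: card=4800; try (E,hash)→2480, (C,merge)→5080, (E,merge)→5360, (C,nl_idx)→6000, (C,hash)→7440, (E,nl_idx)→8000 …(+2); best=2480 via (E,hash)
  {BC}: card=1600; try (B,hash)→2200, (C,nl_idx)→2600, (B,nl_idx)→4800, (C,merge)→4900, (B,merge)→5200, (C,hash)→7400 …(+2); best=2200 via (B,hash)
  {CD}: card=6000; try (D,hash)→3200, (C,merge)→5500, (D,merge)→5750, (C,hash)→7500, (C,nl_idx)→7500, (C,nl)→60150 …(+1); best=3200 via (D,hash)
  {ACE}: card=120000; try (A,hash)→10480, (E,hash)→15680, (A,merge)→71480, (E,merge)→154960, (A,nl_idx)→160880, (E,nl_idx)→194000 …(+2); best=10480 via (A,hash)
  {ABC}: card=40000; try (A,hash)→7000, (B,hash)→15400, (A,merge)→23200, (A,nl_idx)→55000, (B,nl_idx)→114000, (B,merge)→154800 …(+2); best=7000 via (A,hash)
  {ACD}: card=150000; try (A,hash)→12400, (D,hash)→16400, (A,merge)→89000, (D,merge)→155350, (A,nl_idx)→201200, (A,nl)→1203200 …(+1); best=12400 via (A,hash)
  {BCE}: card=19200; try (E,hash)→5480, (B,hash)→8680, (E,merge)→22360, (E,nl_idx)→32600, (B,nl_idx)→55280, (B,merge)→70480 …(+2); best=5480 via (E,hash)
  {CDE}: card=72000; try (D,hash)→9680, (E,hash)→10880, (D,merge)→71030, (E,merge)→88160, (E,nl_idx)→117200, (D,nl)→722480 …(+1); best=9680 via (D,hash)
  {BCD}: card=24000; try (D,hash)→6200, (B,hash)→10600, (D,merge)→22750, (B,nl_idx)→69200, (B,merge)→88000, (D,nl)→242200 …(+1); best=6200 via (D,hash)
  {ABCE}: card=480000; try (A,hash)→27880, (E,hash)→48680, (B,hash)→131880, (A,merge)→314480, (A,nl_idx)→639080, (E,merge)→687960 …(+6); best=27880 via (A,hash)
  {ACDE}: card=1800000; try (A,hash)→84880, (D,hash)→132880, (E,hash)→164080, (A,merge)→1307480, (D,merge)→2171830, (A,nl_idx)→2385680 …(+5); best=84880 via (A,hash)
  {ABCD}: card=600000; try (A,hash)→33400, (D,hash)→49400, (B,hash)→163800, (A,merge)→392000, (D,merge)→688350, (A,nl_idx)→798200 …(+5); best=33400 via (A,hash)
  {BCDE}: card=288000; try (D,hash)→27080, (E,hash)→31880, (B,hash)→83080, (D,merge)→314030, (E,merge)→391160, (E,nl_idx)→462200 …(+5); best=27080 via (D,hash)
  {ABCDE}: card=7200000; try (A,hash)→318280, (D,hash)→510280, (E,hash)→635080, (B,hash)→1886280, (A,merge)→5788880, (A,nl_idx)→9531080 …(+9); best=318280 via (A,hash)

cost=318280; order=C,B,E,D,A; methods=hash,hash,hash,hash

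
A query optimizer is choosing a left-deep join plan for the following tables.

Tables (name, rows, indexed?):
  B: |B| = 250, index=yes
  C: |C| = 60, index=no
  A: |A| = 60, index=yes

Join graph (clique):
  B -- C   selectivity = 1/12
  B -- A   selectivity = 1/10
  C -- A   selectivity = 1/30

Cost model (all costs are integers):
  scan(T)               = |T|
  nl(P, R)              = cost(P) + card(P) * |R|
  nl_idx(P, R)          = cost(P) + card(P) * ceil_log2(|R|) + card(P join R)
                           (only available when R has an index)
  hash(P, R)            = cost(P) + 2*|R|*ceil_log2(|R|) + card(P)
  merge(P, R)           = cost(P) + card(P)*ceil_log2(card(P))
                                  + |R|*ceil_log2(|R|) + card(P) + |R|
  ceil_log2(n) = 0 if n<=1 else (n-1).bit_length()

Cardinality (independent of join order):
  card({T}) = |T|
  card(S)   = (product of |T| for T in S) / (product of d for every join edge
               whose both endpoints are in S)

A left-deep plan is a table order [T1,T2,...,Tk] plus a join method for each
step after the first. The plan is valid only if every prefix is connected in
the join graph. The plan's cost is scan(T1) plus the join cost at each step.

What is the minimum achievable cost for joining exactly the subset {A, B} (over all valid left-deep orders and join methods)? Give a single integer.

Selinger DP over subsets of {A,B}:
  {B}: scan cost=250, card=250
  {A}: scan cost=60, card=60
  {AB}: card=1500; try (A,hash)→1220, (B,nl_idx)→2040, (B,merge)→2730, (A,merge)→2920, (A,nl_idx)→3250, (B,hash)→4120 …(+2); best=1220 via (A,hash)

1220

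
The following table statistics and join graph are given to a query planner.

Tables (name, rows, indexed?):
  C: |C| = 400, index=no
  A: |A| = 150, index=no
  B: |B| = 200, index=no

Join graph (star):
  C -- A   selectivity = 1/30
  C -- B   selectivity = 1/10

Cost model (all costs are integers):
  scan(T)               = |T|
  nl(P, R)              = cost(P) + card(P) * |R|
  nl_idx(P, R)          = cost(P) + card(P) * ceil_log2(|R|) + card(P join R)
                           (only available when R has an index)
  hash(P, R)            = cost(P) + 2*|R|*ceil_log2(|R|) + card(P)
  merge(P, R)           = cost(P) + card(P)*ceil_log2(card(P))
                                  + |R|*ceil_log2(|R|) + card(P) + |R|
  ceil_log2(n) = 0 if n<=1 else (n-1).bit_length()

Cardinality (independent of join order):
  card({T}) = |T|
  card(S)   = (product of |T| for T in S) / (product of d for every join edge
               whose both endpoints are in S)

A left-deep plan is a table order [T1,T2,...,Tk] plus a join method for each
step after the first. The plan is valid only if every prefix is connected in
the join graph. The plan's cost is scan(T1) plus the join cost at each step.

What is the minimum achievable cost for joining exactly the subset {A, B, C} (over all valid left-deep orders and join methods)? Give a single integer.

Selinger DP over subsets of {A,B,C}:
  {C}: scan cost=400, card=400
  {A}: scan cost=150, card=150
  {B}: scan cost=200, card=200
  {AC}: card=2000; try (A,hash)→3200, (C,merge)→5500, (A,merge)→5750, (C,hash)→7500, (C,nl)→60150, (A,nl)→60400; best=3200 via (A,hash)
  {BC}: card=8000; try (B,hash)→4000, (C,merge)→6000, (B,merge)→6200, (C,hash)→7600, (C,nl)→80200, (B,nl)→80400; best=4000 via (B,hash)
  {ABC}: card=40000; try (B,hash)→8400, (A,hash)→14400, (B,merge)→29000, (A,merge)→117350, (B,nl)→403200, (A,nl)→1204000; best=8400 via (B,hash)

8400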